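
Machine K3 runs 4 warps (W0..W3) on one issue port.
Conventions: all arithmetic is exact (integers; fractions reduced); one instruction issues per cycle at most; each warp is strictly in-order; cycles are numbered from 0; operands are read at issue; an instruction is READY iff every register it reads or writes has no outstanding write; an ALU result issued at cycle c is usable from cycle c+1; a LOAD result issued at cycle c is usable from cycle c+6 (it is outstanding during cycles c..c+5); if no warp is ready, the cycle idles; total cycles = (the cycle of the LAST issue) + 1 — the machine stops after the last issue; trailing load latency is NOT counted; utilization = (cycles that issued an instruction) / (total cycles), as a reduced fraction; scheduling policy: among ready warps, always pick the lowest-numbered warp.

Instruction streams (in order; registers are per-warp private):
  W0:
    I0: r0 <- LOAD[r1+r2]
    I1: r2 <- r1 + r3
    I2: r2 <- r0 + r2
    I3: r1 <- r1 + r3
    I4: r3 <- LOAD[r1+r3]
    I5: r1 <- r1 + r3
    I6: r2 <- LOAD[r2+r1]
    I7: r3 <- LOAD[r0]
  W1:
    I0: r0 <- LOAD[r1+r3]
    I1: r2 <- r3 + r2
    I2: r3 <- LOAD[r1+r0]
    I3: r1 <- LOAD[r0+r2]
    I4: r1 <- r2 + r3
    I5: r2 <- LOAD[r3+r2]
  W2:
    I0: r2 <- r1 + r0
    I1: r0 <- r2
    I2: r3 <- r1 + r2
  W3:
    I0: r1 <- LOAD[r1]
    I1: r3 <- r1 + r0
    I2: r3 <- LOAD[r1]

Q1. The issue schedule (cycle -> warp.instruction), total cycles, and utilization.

cycle 0: W0.I0
cycle 1: W0.I1
cycle 2: W1.I0
cycle 3: W1.I1
cycle 4: W2.I0
cycle 5: W2.I1
cycle 6: W0.I2
cycle 7: W0.I3
cycle 8: W0.I4
cycle 9: W1.I2
cycle 10: W1.I3
cycle 11: W2.I2
cycle 12: W3.I0
cycle 13: idle
cycle 14: W0.I5
cycle 15: W0.I6
cycle 16: W0.I7
cycle 17: W1.I4
cycle 18: W1.I5
cycle 19: W3.I1
cycle 20: W3.I2

Answer: 21 cycles, utilization 20/21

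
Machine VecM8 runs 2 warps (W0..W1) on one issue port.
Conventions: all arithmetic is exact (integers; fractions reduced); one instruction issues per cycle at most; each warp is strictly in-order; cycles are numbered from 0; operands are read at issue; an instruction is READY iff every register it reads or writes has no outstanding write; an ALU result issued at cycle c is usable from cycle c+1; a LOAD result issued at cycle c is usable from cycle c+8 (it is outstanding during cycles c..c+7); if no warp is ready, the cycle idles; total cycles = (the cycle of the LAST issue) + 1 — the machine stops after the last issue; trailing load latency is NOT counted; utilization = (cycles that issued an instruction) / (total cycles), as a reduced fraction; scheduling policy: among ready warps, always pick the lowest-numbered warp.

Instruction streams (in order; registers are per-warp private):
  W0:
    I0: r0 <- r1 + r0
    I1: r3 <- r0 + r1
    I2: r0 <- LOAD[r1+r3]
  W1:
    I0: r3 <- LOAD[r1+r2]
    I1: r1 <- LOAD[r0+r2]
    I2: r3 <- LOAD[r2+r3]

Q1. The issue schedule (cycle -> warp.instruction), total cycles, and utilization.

cycle 0: W0.I0
cycle 1: W0.I1
cycle 2: W0.I2
cycle 3: W1.I0
cycle 4: W1.I1
cycle 5: idle
cycle 6: idle
cycle 7: idle
cycle 8: idle
cycle 9: idle
cycle 10: idle
cycle 11: W1.I2

Answer: 12 cycles, utilization 1/2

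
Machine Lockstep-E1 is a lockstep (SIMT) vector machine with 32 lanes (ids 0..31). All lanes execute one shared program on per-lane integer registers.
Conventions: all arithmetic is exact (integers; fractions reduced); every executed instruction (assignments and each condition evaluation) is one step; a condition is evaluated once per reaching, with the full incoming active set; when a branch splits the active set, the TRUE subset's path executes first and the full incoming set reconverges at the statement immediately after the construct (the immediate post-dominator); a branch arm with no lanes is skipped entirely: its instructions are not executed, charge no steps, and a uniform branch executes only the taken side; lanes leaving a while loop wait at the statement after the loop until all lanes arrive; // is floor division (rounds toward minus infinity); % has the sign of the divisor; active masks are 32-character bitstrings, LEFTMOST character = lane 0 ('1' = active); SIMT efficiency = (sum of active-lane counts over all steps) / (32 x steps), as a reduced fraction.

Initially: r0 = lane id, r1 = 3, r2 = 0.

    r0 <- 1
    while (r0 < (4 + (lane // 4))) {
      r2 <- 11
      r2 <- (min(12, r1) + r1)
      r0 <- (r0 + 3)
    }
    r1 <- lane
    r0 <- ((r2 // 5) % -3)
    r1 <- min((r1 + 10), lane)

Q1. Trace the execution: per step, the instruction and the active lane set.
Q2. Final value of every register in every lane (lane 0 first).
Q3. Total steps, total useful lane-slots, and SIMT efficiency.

step 0: r0 <- 1                      11111111111111111111111111111111
step 1: eval (r0 < (4 + (lane // 4))) 11111111111111111111111111111111
step 2: r2 <- 11                     11111111111111111111111111111111
step 3: r2 <- (min(12, r1) + r1)     11111111111111111111111111111111
step 4: r0 <- (r0 + 3)               11111111111111111111111111111111
step 5: eval (r0 < (4 + (lane // 4))) 11111111111111111111111111111111
step 6: r2 <- 11                     00001111111111111111111111111111
step 7: r2 <- (min(12, r1) + r1)     00001111111111111111111111111111
step 8: r0 <- (r0 + 3)               00001111111111111111111111111111
step 9: eval (r0 < (4 + (lane // 4))) 00001111111111111111111111111111
step 10: r2 <- 11                     00000000000000001111111111111111
step 11: r2 <- (min(12, r1) + r1)     00000000000000001111111111111111
step 12: r0 <- (r0 + 3)               00000000000000001111111111111111
step 13: eval (r0 < (4 + (lane // 4))) 00000000000000001111111111111111
step 14: r2 <- 11                     00000000000000000000000000001111
step 15: r2 <- (min(12, r1) + r1)     00000000000000000000000000001111
step 16: r0 <- (r0 + 3)               00000000000000000000000000001111
step 17: eval (r0 < (4 + (lane // 4))) 00000000000000000000000000001111
step 18: r1 <- lane                   11111111111111111111111111111111
step 19: r0 <- ((r2 // 5) % -3)       11111111111111111111111111111111
step 20: r1 <- min((r1 + 10), lane)   11111111111111111111111111111111

Answer: 21 steps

r0: -2,-2,-2,-2,-2,-2,-2,-2,-2,-2,-2,-2,-2,-2,-2,-2,-2,-2,-2,-2,-2,-2,-2,-2,-2,-2,-2,-2,-2,-2,-2,-2
r1: 0,1,2,3,4,5,6,7,8,9,10,11,12,13,14,15,16,17,18,19,20,21,22,23,24,25,26,27,28,29,30,31
r2: 6,6,6,6,6,6,6,6,6,6,6,6,6,6,6,6,6,6,6,6,6,6,6,6,6,6,6,6,6,6,6,6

steps = 21; useful = 480; efficiency = 480/672 = 5/7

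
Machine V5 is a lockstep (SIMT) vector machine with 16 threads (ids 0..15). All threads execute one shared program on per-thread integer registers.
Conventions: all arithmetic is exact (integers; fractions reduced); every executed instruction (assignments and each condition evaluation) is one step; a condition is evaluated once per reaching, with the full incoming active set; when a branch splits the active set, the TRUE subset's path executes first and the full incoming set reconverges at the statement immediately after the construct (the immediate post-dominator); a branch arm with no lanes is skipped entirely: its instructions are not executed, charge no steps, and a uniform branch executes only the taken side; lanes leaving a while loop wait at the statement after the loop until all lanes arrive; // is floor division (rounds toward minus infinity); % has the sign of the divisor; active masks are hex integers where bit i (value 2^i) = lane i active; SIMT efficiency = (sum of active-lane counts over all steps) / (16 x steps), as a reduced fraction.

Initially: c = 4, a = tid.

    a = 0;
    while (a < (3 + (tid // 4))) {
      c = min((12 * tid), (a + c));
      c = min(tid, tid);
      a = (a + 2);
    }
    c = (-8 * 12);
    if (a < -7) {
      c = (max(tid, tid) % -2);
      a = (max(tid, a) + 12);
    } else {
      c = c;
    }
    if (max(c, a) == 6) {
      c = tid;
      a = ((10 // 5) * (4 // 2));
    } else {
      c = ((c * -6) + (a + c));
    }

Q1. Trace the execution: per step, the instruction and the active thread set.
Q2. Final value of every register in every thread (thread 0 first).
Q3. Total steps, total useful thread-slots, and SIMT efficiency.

step 0: a <- 0                       0xffff
step 1: eval (a < (3 + (tid // 4)))  0xffff
step 2: c <- min((12 * tid), (a + c)) 0xffff
step 3: c <- min(tid, tid)           0xffff
step 4: a <- (a + 2)                 0xffff
step 5: eval (a < (3 + (tid // 4)))  0xffff
step 6: c <- min((12 * tid), (a + c)) 0xffff
step 7: c <- min(tid, tid)           0xffff
step 8: a <- (a + 2)                 0xffff
step 9: eval (a < (3 + (tid // 4)))  0xffff
step 10: c <- min((12 * tid), (a + c)) 0xff00
step 11: c <- min(tid, tid)           0xff00
step 12: a <- (a + 2)                 0xff00
step 13: eval (a < (3 + (tid // 4)))  0xff00
step 14: c <- (-8 * 12)               0xffff
step 15: eval (a < -7)                0xffff
step 16: c <- c                       0xffff
step 17: eval (max(c, a) == 6)        0xffff
step 18: c <- tid                     0xff00
step 19: a <- ((10 // 5) * (4 // 2))  0xff00
step 20: c <- ((c * -6) + (a + c))    0x00ff

Answer: 21 steps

c: 484,484,484,484,484,484,484,484,8,9,10,11,12,13,14,15
a: 4,4,4,4,4,4,4,4,4,4,4,4,4,4,4,4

steps = 21; useful = 280; efficiency = 280/336 = 5/6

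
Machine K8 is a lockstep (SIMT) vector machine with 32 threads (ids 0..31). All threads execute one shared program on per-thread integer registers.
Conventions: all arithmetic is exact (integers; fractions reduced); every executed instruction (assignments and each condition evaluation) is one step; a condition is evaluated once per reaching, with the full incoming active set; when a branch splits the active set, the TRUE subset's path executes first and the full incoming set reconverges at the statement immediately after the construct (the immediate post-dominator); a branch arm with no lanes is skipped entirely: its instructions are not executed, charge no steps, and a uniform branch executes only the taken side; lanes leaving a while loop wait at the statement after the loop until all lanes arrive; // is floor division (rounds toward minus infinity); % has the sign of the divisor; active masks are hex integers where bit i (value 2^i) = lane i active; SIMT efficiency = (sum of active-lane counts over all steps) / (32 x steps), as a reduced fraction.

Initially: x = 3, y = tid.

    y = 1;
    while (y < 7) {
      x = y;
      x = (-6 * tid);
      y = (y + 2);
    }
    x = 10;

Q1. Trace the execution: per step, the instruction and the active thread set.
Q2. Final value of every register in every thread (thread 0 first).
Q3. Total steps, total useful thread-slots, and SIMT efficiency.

step 0: y <- 1                       0xffffffff
step 1: eval (y < 7)                 0xffffffff
step 2: x <- y                       0xffffffff
step 3: x <- (-6 * tid)              0xffffffff
step 4: y <- (y + 2)                 0xffffffff
step 5: eval (y < 7)                 0xffffffff
step 6: x <- y                       0xffffffff
step 7: x <- (-6 * tid)              0xffffffff
step 8: y <- (y + 2)                 0xffffffff
step 9: eval (y < 7)                 0xffffffff
step 10: x <- y                       0xffffffff
step 11: x <- (-6 * tid)              0xffffffff
step 12: y <- (y + 2)                 0xffffffff
step 13: eval (y < 7)                 0xffffffff
step 14: x <- 10                      0xffffffff

Answer: 15 steps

x: 10,10,10,10,10,10,10,10,10,10,10,10,10,10,10,10,10,10,10,10,10,10,10,10,10,10,10,10,10,10,10,10
y: 7,7,7,7,7,7,7,7,7,7,7,7,7,7,7,7,7,7,7,7,7,7,7,7,7,7,7,7,7,7,7,7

steps = 15; useful = 480; efficiency = 480/480 = 1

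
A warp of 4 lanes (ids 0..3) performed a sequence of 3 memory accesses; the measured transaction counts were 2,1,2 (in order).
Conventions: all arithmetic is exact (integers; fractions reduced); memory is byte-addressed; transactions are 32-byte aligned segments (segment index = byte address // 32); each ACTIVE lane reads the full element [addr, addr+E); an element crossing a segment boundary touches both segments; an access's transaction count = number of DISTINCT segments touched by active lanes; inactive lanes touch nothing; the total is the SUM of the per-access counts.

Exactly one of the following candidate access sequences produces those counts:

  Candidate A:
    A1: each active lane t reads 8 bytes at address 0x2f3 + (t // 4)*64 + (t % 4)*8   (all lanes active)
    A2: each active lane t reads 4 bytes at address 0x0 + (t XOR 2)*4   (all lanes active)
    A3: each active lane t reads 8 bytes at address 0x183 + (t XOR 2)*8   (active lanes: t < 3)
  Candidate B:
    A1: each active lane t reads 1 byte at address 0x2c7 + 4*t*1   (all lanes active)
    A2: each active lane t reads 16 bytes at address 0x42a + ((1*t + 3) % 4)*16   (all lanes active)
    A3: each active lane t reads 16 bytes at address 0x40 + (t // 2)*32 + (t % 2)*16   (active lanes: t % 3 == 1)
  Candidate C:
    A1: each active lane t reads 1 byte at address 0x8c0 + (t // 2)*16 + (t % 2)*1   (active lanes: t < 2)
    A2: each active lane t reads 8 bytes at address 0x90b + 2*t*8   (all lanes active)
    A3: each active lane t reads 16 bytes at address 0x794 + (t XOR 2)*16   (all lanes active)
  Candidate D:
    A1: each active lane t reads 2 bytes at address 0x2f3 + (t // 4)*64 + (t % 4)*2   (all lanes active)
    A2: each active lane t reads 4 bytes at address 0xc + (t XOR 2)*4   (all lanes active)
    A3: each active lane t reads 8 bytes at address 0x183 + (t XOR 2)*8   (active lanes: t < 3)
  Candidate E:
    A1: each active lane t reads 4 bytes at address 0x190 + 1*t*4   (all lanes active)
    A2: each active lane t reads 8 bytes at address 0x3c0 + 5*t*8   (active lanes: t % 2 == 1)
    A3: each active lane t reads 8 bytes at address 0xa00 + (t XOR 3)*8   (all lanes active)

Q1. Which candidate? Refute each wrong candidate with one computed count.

B: A1 gives 1 transaction, not 2
C: A1 gives 1 transaction, not 2
D: A1 gives 1 transaction, not 2
E: A1 gives 1 transaction, not 2
A: all counts match (2,1,2)

Answer: A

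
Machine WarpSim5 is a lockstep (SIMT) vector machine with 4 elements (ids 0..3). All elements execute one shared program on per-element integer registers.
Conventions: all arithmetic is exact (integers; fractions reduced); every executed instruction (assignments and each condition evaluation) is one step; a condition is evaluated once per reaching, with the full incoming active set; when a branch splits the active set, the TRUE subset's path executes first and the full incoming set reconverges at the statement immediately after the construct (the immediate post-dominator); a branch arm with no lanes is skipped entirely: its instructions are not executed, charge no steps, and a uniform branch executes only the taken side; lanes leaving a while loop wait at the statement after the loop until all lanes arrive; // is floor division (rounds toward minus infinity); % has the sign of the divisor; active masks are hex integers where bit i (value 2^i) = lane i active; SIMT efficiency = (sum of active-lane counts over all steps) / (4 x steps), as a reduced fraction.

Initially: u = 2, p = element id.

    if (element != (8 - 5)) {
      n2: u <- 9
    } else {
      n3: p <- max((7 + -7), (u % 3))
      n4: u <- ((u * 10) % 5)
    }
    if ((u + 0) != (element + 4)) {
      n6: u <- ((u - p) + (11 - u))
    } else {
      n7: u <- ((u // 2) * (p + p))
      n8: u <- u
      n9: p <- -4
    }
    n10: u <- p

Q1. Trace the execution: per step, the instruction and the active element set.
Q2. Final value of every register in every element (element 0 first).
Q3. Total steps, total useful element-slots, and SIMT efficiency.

step 0: eval (element != (8 - 5))    0xf
step 1: u <- 9                       0x7
step 2: p <- max((7 + -7), (u % 3))  0x8
step 3: u <- ((u * 10) % 5)          0x8
step 4: eval ((u + 0) != (element + 4)) 0xf
step 5: u <- ((u - p) + (11 - u))    0xf
step 6: u <- p                       0xf

Answer: 7 steps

u: 0,1,2,2
p: 0,1,2,2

steps = 7; useful = 21; efficiency = 21/28 = 3/4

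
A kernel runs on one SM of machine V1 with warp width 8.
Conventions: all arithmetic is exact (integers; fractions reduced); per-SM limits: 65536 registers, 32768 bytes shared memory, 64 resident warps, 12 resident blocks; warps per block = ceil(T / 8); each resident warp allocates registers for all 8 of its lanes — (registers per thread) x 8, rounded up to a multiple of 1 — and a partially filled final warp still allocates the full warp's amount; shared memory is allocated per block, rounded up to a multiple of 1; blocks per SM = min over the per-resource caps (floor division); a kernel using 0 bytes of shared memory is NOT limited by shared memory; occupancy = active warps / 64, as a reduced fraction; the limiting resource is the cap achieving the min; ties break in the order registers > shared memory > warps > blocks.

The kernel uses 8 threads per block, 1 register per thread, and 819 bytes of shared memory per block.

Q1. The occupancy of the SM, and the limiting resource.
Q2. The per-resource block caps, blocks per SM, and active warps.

Answer: occupancy 3/16, limited by blocks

registers: 8192 blocks
shared memory: 40 blocks
warps: 64 blocks
blocks: 12 blocks

Answer: 12 blocks, 12 active warps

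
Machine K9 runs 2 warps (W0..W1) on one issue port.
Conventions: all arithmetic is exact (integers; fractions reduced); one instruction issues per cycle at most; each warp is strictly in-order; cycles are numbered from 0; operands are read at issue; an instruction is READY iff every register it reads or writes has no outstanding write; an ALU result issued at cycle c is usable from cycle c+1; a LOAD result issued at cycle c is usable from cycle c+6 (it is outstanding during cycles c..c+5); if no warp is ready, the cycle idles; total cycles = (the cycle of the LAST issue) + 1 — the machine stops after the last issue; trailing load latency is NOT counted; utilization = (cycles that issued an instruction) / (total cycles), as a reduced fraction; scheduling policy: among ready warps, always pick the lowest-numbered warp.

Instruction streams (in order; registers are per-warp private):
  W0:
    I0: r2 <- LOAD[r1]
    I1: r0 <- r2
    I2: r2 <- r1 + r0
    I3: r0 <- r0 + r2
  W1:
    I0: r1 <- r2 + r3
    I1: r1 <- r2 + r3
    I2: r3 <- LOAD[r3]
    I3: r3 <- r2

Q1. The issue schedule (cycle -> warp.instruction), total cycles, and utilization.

cycle 0: W0.I0
cycle 1: W1.I0
cycle 2: W1.I1
cycle 3: W1.I2
cycle 4: idle
cycle 5: idle
cycle 6: W0.I1
cycle 7: W0.I2
cycle 8: W0.I3
cycle 9: W1.I3

Answer: 10 cycles, utilization 4/5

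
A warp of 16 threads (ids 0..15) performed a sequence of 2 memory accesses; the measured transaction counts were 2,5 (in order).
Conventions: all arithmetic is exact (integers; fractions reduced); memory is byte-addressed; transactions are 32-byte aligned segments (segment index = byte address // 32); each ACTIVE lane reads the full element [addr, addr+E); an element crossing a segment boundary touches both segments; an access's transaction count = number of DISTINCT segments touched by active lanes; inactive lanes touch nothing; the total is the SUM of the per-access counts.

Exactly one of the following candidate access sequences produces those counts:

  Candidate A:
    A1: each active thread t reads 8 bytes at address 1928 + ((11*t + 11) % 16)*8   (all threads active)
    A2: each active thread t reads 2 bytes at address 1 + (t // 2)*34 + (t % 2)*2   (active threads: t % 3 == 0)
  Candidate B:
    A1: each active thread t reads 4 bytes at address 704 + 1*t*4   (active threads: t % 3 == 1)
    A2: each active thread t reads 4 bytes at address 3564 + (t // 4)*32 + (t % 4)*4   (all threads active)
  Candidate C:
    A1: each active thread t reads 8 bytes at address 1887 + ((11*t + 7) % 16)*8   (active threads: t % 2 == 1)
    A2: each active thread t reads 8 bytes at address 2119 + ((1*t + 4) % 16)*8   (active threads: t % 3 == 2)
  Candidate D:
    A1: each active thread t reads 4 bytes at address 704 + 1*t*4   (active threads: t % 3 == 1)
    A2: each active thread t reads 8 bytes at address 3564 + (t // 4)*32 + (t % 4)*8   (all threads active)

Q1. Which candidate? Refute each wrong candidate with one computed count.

A: A1 gives 5 transactions, not 2
B: A2 gives 4 transactions, not 5
C: A1 gives 5 transactions, not 2
D: all counts match (2,5)

Answer: D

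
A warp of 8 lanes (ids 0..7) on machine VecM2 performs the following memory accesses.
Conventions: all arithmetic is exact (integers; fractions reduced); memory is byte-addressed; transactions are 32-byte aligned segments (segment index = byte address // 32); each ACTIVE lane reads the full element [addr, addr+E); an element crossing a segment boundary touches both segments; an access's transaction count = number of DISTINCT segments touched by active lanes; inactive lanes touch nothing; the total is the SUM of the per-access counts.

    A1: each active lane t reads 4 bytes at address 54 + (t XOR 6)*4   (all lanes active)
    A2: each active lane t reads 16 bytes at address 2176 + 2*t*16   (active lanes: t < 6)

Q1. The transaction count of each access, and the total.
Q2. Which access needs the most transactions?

A1: 2 transactions
A2: 6 transactions

Answer: 2,6; total 8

Answer: A2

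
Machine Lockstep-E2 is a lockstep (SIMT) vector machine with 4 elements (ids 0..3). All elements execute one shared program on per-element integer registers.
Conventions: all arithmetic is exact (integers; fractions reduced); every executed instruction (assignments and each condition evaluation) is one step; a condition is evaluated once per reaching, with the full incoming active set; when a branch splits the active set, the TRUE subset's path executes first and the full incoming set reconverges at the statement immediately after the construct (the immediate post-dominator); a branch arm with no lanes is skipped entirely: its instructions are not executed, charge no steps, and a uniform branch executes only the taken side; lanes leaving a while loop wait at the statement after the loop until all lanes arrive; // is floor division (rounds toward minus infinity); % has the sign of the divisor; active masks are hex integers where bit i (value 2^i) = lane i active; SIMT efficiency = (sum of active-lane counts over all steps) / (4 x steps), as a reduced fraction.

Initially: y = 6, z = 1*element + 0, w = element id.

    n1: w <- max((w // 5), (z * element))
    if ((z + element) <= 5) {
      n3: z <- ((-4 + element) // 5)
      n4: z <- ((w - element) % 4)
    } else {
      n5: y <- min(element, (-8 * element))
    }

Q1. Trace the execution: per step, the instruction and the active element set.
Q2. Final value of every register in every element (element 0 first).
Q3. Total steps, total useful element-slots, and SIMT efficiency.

step 0: w <- max((w // 5), (z * element)) 0xf
step 1: eval ((z + element) <= 5)    0xf
step 2: z <- ((-4 + element) // 5)   0x7
step 3: z <- ((w - element) % 4)     0x7
step 4: y <- min(element, (-8 * element)) 0x8

Answer: 5 steps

y: 6,6,6,-24
z: 0,0,2,3
w: 0,1,4,9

steps = 5; useful = 15; efficiency = 15/20 = 3/4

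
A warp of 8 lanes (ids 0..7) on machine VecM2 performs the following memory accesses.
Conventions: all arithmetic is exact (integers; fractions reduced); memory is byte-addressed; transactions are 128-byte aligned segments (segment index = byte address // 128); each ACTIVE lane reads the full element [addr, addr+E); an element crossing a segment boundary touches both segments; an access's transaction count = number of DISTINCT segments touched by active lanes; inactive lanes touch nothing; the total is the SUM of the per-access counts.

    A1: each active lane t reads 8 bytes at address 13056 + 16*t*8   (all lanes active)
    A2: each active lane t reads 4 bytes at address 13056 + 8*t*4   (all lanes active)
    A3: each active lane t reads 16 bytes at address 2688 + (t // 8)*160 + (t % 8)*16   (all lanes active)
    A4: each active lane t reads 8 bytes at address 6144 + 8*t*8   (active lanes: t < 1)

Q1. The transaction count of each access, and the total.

A1: 8 transactions
A2: 2 transactions
A3: 1 transaction
A4: 1 transaction

Answer: 8,2,1,1; total 12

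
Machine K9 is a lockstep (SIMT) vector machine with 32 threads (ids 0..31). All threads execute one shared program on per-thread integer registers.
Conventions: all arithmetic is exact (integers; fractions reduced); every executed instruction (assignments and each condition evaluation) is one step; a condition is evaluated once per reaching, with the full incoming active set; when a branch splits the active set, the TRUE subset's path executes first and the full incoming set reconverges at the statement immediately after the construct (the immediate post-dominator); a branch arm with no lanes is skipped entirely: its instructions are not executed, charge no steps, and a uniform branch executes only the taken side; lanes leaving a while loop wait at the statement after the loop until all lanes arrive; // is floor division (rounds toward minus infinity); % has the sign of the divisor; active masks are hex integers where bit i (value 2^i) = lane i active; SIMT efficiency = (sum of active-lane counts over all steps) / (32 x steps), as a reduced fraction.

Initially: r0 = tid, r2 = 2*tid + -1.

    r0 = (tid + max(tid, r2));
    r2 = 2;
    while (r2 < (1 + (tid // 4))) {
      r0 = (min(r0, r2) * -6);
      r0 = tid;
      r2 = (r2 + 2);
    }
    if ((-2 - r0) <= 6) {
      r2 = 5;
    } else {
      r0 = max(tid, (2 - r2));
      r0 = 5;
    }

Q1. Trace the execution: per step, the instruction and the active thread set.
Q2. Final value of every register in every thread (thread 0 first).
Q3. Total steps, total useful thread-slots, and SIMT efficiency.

step 0: r0 <- (tid + max(tid, r2))   0xffffffff
step 1: r2 <- 2                      0xffffffff
step 2: eval (r2 < (1 + (tid // 4))) 0xffffffff
step 3: r0 <- (min(r0, r2) * -6)     0xffffff00
step 4: r0 <- tid                    0xffffff00
step 5: r2 <- (r2 + 2)               0xffffff00
step 6: eval (r2 < (1 + (tid // 4))) 0xffffff00
step 7: r0 <- (min(r0, r2) * -6)     0xffff0000
step 8: r0 <- tid                    0xffff0000
step 9: r2 <- (r2 + 2)               0xffff0000
step 10: eval (r2 < (1 + (tid // 4))) 0xffff0000
step 11: r0 <- (min(r0, r2) * -6)     0xff000000
step 12: r0 <- tid                    0xff000000
step 13: r2 <- (r2 + 2)               0xff000000
step 14: eval (r2 < (1 + (tid // 4))) 0xff000000
step 15: eval ((-2 - r0) <= 6)        0xffffffff
step 16: r2 <- 5                      0xffffffff

Answer: 17 steps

r0: 0,2,5,8,11,14,17,20,8,9,10,11,12,13,14,15,16,17,18,19,20,21,22,23,24,25,26,27,28,29,30,31
r2: 5,5,5,5,5,5,5,5,5,5,5,5,5,5,5,5,5,5,5,5,5,5,5,5,5,5,5,5,5,5,5,5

steps = 17; useful = 352; efficiency = 352/544 = 11/17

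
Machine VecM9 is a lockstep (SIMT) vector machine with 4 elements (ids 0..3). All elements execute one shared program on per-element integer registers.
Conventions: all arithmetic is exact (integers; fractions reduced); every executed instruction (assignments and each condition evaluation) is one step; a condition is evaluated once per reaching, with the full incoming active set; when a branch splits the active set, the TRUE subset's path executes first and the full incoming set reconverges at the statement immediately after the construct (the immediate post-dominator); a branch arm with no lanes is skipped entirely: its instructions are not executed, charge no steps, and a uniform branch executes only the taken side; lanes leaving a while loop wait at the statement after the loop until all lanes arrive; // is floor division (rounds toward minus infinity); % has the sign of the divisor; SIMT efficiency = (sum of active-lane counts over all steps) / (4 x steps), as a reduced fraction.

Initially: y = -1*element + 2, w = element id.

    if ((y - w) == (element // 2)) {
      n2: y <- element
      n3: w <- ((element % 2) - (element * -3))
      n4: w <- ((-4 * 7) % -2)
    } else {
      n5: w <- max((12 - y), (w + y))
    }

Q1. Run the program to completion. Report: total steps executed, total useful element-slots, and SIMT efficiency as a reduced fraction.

Answer: 5 steps, 10 useful, 1/2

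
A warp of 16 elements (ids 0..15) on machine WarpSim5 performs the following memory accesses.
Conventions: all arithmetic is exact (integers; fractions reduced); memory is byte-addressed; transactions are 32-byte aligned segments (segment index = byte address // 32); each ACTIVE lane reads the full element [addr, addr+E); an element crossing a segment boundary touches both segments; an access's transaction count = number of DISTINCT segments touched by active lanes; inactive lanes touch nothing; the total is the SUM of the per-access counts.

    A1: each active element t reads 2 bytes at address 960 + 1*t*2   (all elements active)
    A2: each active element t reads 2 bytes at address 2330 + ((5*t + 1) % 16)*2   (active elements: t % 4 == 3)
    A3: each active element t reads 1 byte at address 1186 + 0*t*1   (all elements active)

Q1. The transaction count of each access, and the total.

A1: 1 transaction
A2: 2 transactions
A3: 1 transaction

Answer: 1,2,1; total 4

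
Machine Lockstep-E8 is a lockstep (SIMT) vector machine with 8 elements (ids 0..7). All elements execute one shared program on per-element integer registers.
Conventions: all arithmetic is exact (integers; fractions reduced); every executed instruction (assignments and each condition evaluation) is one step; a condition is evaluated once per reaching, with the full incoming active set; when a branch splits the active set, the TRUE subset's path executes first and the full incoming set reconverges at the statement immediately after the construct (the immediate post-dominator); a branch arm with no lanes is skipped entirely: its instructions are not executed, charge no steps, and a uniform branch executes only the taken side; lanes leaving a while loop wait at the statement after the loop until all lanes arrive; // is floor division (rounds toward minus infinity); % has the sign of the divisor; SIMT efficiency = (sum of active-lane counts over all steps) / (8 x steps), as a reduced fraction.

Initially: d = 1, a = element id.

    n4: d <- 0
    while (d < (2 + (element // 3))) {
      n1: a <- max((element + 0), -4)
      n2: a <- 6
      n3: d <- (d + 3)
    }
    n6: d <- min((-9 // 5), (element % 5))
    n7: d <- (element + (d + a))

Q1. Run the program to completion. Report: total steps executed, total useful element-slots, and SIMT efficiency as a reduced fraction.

Answer: 12 steps, 72 useful, 3/4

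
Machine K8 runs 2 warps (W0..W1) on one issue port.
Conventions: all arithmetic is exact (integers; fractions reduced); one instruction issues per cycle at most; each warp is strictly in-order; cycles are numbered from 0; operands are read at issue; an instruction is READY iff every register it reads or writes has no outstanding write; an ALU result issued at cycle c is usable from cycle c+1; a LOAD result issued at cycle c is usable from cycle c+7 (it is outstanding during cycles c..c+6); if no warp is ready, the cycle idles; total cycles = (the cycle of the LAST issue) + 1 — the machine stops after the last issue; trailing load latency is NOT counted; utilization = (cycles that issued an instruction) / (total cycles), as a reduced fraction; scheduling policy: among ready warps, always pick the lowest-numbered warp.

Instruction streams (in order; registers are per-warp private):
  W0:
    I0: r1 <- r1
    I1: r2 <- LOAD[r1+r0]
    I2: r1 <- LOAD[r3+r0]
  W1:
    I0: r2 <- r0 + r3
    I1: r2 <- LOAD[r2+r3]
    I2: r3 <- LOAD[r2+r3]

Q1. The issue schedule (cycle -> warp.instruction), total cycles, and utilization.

cycle 0: W0.I0
cycle 1: W0.I1
cycle 2: W0.I2
cycle 3: W1.I0
cycle 4: W1.I1
cycle 5: idle
cycle 6: idle
cycle 7: idle
cycle 8: idle
cycle 9: idle
cycle 10: idle
cycle 11: W1.I2

Answer: 12 cycles, utilization 1/2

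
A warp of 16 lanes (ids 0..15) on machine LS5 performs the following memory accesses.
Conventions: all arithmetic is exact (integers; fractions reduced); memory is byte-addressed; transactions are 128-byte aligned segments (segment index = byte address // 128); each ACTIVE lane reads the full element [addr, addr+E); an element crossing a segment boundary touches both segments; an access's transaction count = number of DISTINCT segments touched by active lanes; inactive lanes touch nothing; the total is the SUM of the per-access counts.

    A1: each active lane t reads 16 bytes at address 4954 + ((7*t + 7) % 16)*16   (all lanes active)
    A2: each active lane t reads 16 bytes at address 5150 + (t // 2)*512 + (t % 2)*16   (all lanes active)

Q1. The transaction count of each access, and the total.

A1: 3 transactions
A2: 8 transactions

Answer: 3,8; total 11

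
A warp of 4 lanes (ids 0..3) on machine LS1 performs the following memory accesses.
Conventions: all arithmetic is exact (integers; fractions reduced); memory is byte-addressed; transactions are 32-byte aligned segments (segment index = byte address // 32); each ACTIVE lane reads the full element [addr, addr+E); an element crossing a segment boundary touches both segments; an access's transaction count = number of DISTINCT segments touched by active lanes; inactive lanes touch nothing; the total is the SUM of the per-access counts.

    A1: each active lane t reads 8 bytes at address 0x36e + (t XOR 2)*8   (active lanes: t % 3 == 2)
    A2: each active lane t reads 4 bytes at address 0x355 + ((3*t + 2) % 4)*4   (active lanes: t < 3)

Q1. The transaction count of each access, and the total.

A1: 1 transaction
A2: 2 transactions

Answer: 1,2; total 3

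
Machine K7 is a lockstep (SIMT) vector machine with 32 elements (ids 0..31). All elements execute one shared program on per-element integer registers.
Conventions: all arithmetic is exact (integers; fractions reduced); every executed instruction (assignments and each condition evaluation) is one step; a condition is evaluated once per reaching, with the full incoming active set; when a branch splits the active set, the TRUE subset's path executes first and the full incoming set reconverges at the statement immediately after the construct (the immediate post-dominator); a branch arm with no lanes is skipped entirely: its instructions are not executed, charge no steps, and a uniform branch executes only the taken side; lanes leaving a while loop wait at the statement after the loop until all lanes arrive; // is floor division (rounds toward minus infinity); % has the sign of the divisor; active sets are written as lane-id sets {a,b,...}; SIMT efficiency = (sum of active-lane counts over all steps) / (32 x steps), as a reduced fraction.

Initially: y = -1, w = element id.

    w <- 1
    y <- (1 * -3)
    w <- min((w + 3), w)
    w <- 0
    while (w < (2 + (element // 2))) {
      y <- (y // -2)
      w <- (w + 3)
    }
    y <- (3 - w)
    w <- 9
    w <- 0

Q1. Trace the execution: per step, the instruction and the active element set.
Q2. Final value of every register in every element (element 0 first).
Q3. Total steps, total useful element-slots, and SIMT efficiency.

step 0: w <- 1                       {0,1,2,3,4,5,6,7,8,9,10,11,12,13,14,15,16,17,18,19,20,21,22,23,24,25,26,27,28,29,30,31}
step 1: y <- (1 * -3)                {0,1,2,3,4,5,6,7,8,9,10,11,12,13,14,15,16,17,18,19,20,21,22,23,24,25,26,27,28,29,30,31}
step 2: w <- min((w + 3), w)         {0,1,2,3,4,5,6,7,8,9,10,11,12,13,14,15,16,17,18,19,20,21,22,23,24,25,26,27,28,29,30,31}
step 3: w <- 0                       {0,1,2,3,4,5,6,7,8,9,10,11,12,13,14,15,16,17,18,19,20,21,22,23,24,25,26,27,28,29,30,31}
step 4: eval (w < (2 + (element // 2))) {0,1,2,3,4,5,6,7,8,9,10,11,12,13,14,15,16,17,18,19,20,21,22,23,24,25,26,27,28,29,30,31}
step 5: y <- (y // -2)               {0,1,2,3,4,5,6,7,8,9,10,11,12,13,14,15,16,17,18,19,20,21,22,23,24,25,26,27,28,29,30,31}
step 6: w <- (w + 3)                 {0,1,2,3,4,5,6,7,8,9,10,11,12,13,14,15,16,17,18,19,20,21,22,23,24,25,26,27,28,29,30,31}
step 7: eval (w < (2 + (element // 2))) {0,1,2,3,4,5,6,7,8,9,10,11,12,13,14,15,16,17,18,19,20,21,22,23,24,25,26,27,28,29,30,31}
step 8: y <- (y // -2)               {4,5,6,7,8,9,10,11,12,13,14,15,16,17,18,19,20,21,22,23,24,25,26,27,28,29,30,31}
step 9: w <- (w + 3)                 {4,5,6,7,8,9,10,11,12,13,14,15,16,17,18,19,20,21,22,23,24,25,26,27,28,29,30,31}
step 10: eval (w < (2 + (element // 2))) {4,5,6,7,8,9,10,11,12,13,14,15,16,17,18,19,20,21,22,23,24,25,26,27,28,29,30,31}
step 11: y <- (y // -2)               {10,11,12,13,14,15,16,17,18,19,20,21,22,23,24,25,26,27,28,29,30,31}
step 12: w <- (w + 3)                 {10,11,12,13,14,15,16,17,18,19,20,21,22,23,24,25,26,27,28,29,30,31}
step 13: eval (w < (2 + (element // 2))) {10,11,12,13,14,15,16,17,18,19,20,21,22,23,24,25,26,27,28,29,30,31}
step 14: y <- (y // -2)               {16,17,18,19,20,21,22,23,24,25,26,27,28,29,30,31}
step 15: w <- (w + 3)                 {16,17,18,19,20,21,22,23,24,25,26,27,28,29,30,31}
step 16: eval (w < (2 + (element // 2))) {16,17,18,19,20,21,22,23,24,25,26,27,28,29,30,31}
step 17: y <- (y // -2)               {22,23,24,25,26,27,28,29,30,31}
step 18: w <- (w + 3)                 {22,23,24,25,26,27,28,29,30,31}
step 19: eval (w < (2 + (element // 2))) {22,23,24,25,26,27,28,29,30,31}
step 20: y <- (y // -2)               {28,29,30,31}
step 21: w <- (w + 3)                 {28,29,30,31}
step 22: eval (w < (2 + (element // 2))) {28,29,30,31}
step 23: y <- (3 - w)                 {0,1,2,3,4,5,6,7,8,9,10,11,12,13,14,15,16,17,18,19,20,21,22,23,24,25,26,27,28,29,30,31}
step 24: w <- 9                       {0,1,2,3,4,5,6,7,8,9,10,11,12,13,14,15,16,17,18,19,20,21,22,23,24,25,26,27,28,29,30,31}
step 25: w <- 0                       {0,1,2,3,4,5,6,7,8,9,10,11,12,13,14,15,16,17,18,19,20,21,22,23,24,25,26,27,28,29,30,31}

Answer: 26 steps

y: 0,0,0,0,-3,-3,-3,-3,-3,-3,-6,-6,-6,-6,-6,-6,-9,-9,-9,-9,-9,-9,-12,-12,-12,-12,-12,-12,-15,-15,-15,-15
w: 0,0,0,0,0,0,0,0,0,0,0,0,0,0,0,0,0,0,0,0,0,0,0,0,0,0,0,0,0,0,0,0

steps = 26; useful = 592; efficiency = 592/832 = 37/52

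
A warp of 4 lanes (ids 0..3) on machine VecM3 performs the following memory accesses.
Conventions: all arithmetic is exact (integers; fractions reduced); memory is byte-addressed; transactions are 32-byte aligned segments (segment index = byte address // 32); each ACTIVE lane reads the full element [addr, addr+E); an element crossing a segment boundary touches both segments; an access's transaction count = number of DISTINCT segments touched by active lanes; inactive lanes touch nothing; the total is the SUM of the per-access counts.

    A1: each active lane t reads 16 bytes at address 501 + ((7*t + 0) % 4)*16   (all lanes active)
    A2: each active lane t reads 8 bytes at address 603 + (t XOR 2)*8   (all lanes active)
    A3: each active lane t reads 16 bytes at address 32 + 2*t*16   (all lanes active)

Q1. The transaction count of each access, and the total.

A1: 3 transactions
A2: 2 transactions
A3: 4 transactions

Answer: 3,2,4; total 9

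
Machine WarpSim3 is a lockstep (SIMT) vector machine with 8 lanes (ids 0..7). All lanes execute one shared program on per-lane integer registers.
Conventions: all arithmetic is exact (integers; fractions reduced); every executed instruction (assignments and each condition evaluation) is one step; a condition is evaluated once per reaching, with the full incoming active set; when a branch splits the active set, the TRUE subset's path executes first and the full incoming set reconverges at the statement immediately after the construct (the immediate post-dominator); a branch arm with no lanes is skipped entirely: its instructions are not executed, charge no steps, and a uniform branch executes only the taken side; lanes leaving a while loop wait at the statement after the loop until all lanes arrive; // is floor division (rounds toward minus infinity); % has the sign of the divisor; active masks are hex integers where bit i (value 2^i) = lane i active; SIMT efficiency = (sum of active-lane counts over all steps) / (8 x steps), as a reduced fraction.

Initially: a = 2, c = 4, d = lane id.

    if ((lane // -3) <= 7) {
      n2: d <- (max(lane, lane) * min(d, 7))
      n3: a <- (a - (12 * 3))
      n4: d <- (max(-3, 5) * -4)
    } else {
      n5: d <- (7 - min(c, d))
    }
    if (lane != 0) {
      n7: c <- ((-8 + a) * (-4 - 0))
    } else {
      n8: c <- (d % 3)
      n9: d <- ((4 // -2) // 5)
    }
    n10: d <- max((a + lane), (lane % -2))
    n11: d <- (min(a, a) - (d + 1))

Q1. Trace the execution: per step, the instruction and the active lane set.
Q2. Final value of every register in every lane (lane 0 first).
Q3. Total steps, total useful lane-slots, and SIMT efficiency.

step 0: eval ((lane // -3) <= 7)     0xff
step 1: d <- (max(lane, lane) * min(d, 7)) 0xff
step 2: a <- (a - (12 * 3))          0xff
step 3: d <- (max(-3, 5) * -4)       0xff
step 4: eval (lane != 0)             0xff
step 5: c <- ((-8 + a) * (-4 - 0))   0xfe
step 6: c <- (d % 3)                 0x01
step 7: d <- ((4 // -2) // 5)        0x01
step 8: d <- max((a + lane), (lane % -2)) 0xff
step 9: d <- (min(a, a) - (d + 1))   0xff

Answer: 10 steps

a: -34,-34,-34,-34,-34,-34,-34,-34
c: 1,168,168,168,168,168,168,168
d: -35,-34,-35,-34,-35,-34,-35,-34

steps = 10; useful = 65; efficiency = 65/80 = 13/16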